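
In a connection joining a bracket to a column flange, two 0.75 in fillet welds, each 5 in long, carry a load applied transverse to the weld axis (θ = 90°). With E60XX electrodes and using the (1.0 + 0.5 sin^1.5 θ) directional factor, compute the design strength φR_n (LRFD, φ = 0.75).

φR_n ≈ 215 kips

E60XX → F_EXX = 60 ksi.
t_e = 0.707 × 0.75 = 0.5302 in; A_we = 0.5302 × 10 = 5.303 in².
Directional factor: 1.0 + 0.5 sin^1.5(90°) = 1.5.
F_nw = 0.6 × 60 × 1.5 = 54 ksi.
φR_n = 0.75 × 54 × 5.303 = 214.8 kips.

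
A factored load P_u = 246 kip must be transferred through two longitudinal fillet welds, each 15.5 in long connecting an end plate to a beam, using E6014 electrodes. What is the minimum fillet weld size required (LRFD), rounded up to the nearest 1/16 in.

E60XX → F_EXX = 60 ksi.
Total weld length L = 31 in.
Required throat t_e = P_u / (φ × 0.6 F_EXX × L) = 246 / (0.75 × 0.6 × 60 × 31) = 0.2939 in.
Required leg w = t_e / 0.707 = 0.4157 in → use 7/16 in.

w = 7/16 in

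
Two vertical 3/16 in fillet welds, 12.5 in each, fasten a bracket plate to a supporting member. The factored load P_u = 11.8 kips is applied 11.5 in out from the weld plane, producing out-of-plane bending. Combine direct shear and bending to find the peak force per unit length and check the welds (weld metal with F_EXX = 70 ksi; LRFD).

L_w = 2 × 12.5 = 25 in; section modulus (unit throat) S = 2 × L²/6 = 52.08 in².
Direct shear f_v = P/L_w = 11.8/25 = 0.472 kip/in.
Moment M = P × e = 11.8 × 11.5 = 135.7 kip·in; bending f_b = M/S = 2.605 kip/in.
f_max = √(f_v² + f_b²) = √(0.472² + 2.605²) = 2.648 kip/in.
φr_n = 0.75 × 0.6 × 70 × (0.707 × 0.1875) = 4.176 kip/in → adequate.

f_max ≈ 2.65 kip/in; adequate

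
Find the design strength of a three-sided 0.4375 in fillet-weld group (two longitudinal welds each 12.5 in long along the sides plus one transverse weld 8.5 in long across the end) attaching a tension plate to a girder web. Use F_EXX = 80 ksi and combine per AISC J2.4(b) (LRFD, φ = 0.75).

φR_n ≈ 379 kips

t_e = 0.707 × 0.4375 = 0.3093 in.
R_nwl = 0.6 × 80 × 0.3093 × 25 = 371.2 kips (longitudinal, 2 welds).
R_nwt = 0.6 × 80 × 0.3093 × 8.5 = 126.2 kips (transverse, base value).
(i) R_nwl + R_nwt = 497.4 kips; (ii) 0.85 R_nwl + 1.5 R_nwt = 504.8 kips.
R_n = max = 504.8 kips [governs: (ii)]; φR_n = 378.6 kips.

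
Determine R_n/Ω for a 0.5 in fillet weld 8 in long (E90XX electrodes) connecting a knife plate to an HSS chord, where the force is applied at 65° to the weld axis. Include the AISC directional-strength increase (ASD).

R_n/Ω ≈ 109 kip

E90XX → F_EXX = 90 ksi.
t_e = 0.707 × 0.5 = 0.3535 in; A_we = 0.3535 × 8 = 2.828 in².
Directional factor: 1.0 + 0.5 sin^1.5(65°) = 1.431.
F_nw = 0.6 × 90 × 1.431 = 77.3 ksi.
R_n/Ω = (77.3 × 2.828) / 2.0 = 109.3 kip.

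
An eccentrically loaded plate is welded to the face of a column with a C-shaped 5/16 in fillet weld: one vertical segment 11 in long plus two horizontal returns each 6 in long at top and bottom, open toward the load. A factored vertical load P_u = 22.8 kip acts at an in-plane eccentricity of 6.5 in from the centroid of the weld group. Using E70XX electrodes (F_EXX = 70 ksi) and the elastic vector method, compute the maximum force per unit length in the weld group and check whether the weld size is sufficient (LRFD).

Total weld length L_w = 23 in. Treat welds as unit-width lines.
Centroid: x̄ = 2×6×3 / 23 = 1.565 in from the vertical weld.
Polar moment about centroid: J = I_x + I_y = [11³/12 + 2×6×5.5²] + [11×1.565² + 2(6³/12 + 6×1.435²)] = 561.6 in³.
Direct shear f_v = P/L_w = 22.8 / 23 = 0.9913 kip/in (vertical).
Torsion M = P·e = 22.8 × 6.5 = 148.2 kip·in.
Critical point at (x, y) = (4.435, 5.5) from centroid. f_tx = M·y/J = 1.451 kip/in; f_ty = M·x/J = 1.17 kip/in.
Resultant f_max = √[f_tx² + (f_v + f_ty)²] = √[1.451² + (0.9913 + 1.17)²] = 2.604 kip/in.
Capacity per unit length: φr_n = 0.75 × 0.6 × 70 × (0.707 × 0.3125) = 6.96 kip/in.
2.604 ≤ 6.96 → adequate.

f_max ≈ 2.6 kip/in; adequate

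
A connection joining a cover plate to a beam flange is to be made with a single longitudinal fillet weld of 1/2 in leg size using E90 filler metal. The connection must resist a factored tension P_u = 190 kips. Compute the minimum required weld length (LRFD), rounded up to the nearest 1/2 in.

E90XX → F_EXX = 90 ksi.
Throat t_e = 0.707 × 0.5 = 0.3535 in.
φr_n = 0.75 × 0.6 × 90 × 0.3535 = 14.32 kips/in.
L_req = P_u / φr_n = 190 / 14.32 = 13.27 in total.
Round up → use L = 13.5 in.

L = 13.5 in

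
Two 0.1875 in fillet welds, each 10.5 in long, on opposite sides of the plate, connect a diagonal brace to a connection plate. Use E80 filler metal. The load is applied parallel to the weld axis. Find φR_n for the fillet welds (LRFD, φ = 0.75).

E80XX → F_EXX = 80 ksi.
Effective throat t_e = 0.707 × 0.1875 = 0.1326 in.
Total length L = 21 in; A_we = 0.1326 × 21 = 2.784 in².
F_nw = 0.6 F_EXX = 0.6 × 80 = 48 ksi.
φR_n = 0.75 × 48 × 2.784 = 100.2 kips.

φR_n ≈ 100 kips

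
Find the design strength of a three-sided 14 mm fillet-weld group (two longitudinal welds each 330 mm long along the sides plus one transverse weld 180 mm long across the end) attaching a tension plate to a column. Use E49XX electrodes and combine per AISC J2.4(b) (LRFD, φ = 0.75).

E49XX → F_EXX = 490 MPa.
t_e = 0.707 × 14 = 9.898 mm.
R_nwl = 0.6 × 490 × 9.898 × 660 × 10⁻³ = 1921 kN (longitudinal, 2 welds).
R_nwt = 0.6 × 490 × 9.898 × 180 × 10⁻³ = 523.8 kN (transverse, base value).
(i) R_nwl + R_nwt = 2444 kN; (ii) 0.85 R_nwl + 1.5 R_nwt = 2418 kN.
R_n = max = 2444 kN [governs: (i)]; φR_n = 1833 kN.

φR_n ≈ 1830 kN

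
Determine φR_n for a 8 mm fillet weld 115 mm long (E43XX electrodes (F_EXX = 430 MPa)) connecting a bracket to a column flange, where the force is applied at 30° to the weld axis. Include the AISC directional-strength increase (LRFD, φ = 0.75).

φR_n ≈ 148 kN

t_e = 0.707 × 8 = 5.656 mm; A_we = 5.656 × 115 = 650.4 mm².
Directional factor: 1.0 + 0.5 sin^1.5(30°) = 1.177.
F_nw = 0.6 × 430 × 1.177 = 303.6 MPa.
φR_n = 0.75 × 303.6 × 650.4 × 10⁻³ = 148.1 kN.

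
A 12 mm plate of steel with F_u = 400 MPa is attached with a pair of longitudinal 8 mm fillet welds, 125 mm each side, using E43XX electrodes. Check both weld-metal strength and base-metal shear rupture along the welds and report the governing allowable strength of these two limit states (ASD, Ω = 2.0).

R_n/Ω ≈ 182 kN (weld metal governs)

E43XX → F_EXX = 430 MPa.
t_e = 0.707 × 8 = 5.656 mm; L = 250 mm.
Weld metal: R_n/Ω = (1/2.0) × 0.6 × 430 × 5.656 × 250 × 10⁻³ = 182.4 kN.
Base metal (shear rupture): R_n/Ω = (1/2.0) × 0.6 × 400 × 12 × 250 × 10⁻³ = 360 kN.
Governing: weld metal.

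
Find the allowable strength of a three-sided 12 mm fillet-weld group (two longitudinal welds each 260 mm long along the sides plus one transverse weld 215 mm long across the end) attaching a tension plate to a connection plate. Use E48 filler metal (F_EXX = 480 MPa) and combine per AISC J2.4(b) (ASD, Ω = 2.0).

t_e = 0.707 × 12 = 8.484 mm.
R_nwl = 0.6 × 480 × 8.484 × 520 × 10⁻³ = 1271 kN (longitudinal, 2 welds).
R_nwt = 0.6 × 480 × 8.484 × 215 × 10⁻³ = 525.3 kN (transverse, base value).
(i) R_nwl + R_nwt = 1796 kN; (ii) 0.85 R_nwl + 1.5 R_nwt = 1868 kN.
R_n = max = 1868 kN [governs: (ii)]; R_n/Ω = 934 kN.

R_n/Ω ≈ 934 kN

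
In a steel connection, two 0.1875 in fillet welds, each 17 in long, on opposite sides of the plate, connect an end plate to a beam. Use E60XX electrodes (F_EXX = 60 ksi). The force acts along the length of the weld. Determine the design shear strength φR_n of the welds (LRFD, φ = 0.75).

Effective throat t_e = 0.707 × 0.1875 = 0.1326 in.
Total length L = 34 in; A_we = 0.1326 × 34 = 4.507 in².
F_nw = 0.6 F_EXX = 0.6 × 60 = 36 ksi.
φR_n = 0.75 × 36 × 4.507 = 121.7 kip.

φR_n ≈ 122 kip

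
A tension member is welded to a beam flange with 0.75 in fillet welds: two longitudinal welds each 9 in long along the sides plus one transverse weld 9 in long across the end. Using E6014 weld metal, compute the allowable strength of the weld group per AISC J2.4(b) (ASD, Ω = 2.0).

R_n/Ω ≈ 275 kips

E60XX → F_EXX = 60 ksi.
t_e = 0.707 × 0.75 = 0.5302 in.
R_nwl = 0.6 × 60 × 0.5302 × 18 = 343.6 kips (longitudinal, 2 welds).
R_nwt = 0.6 × 60 × 0.5302 × 9 = 171.8 kips (transverse, base value).
(i) R_nwl + R_nwt = 515.4 kips; (ii) 0.85 R_nwl + 1.5 R_nwt = 549.8 kips.
R_n = max = 549.8 kips [governs: (ii)]; R_n/Ω = 274.9 kips.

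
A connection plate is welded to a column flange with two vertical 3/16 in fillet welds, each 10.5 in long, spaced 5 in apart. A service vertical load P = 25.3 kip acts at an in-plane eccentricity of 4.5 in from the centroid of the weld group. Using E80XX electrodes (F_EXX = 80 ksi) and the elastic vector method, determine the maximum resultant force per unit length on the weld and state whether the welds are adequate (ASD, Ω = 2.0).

Total weld length L_w = 21 in. Treat welds as unit-width lines.
Polar moment about centroid: J = 2[d³/12 + d(b/2)²] = 2[10.5³/12 + 10.5×2.5²] = 324.2 in³.
Direct shear f_v = P/L_w = 25.3 / 21 = 1.205 kip/in (vertical).
Torsion M = P·e = 25.3 × 4.5 = 113.85 kip·in.
Critical point at (x, y) = (2.5, 5.25) from centroid. f_tx = M·y/J = 1.844 kip/in; f_ty = M·x/J = 0.878 kip/in.
Resultant f_max = √[f_tx² + (f_v + f_ty)²] = √[1.844² + (1.205 + 0.878)²] = 2.782 kip/in.
Capacity per unit length: r_n/Ω = (1/2.0) × 0.6 × 80 × (0.707 × 0.1875) = 3.181 kip/in.
2.782 ≤ 3.181 → adequate.

f_max ≈ 2.78 kip/in; adequate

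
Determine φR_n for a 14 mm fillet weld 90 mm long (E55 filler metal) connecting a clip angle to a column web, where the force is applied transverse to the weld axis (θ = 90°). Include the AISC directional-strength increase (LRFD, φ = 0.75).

φR_n ≈ 331 kN

E55XX → F_EXX = 550 MPa.
t_e = 0.707 × 14 = 9.898 mm; A_we = 9.898 × 90 = 890.8 mm².
Directional factor: 1.0 + 0.5 sin^1.5(90°) = 1.5.
F_nw = 0.6 × 550 × 1.5 = 495 MPa.
φR_n = 0.75 × 495 × 890.8 × 10⁻³ = 330.7 kN.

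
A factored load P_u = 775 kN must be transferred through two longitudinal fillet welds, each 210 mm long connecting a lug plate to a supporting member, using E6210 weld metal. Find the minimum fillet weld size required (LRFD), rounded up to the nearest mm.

E62XX → F_EXX = 620 MPa.
Total weld length L = 420 mm.
Required throat t_e = P_u / (φ × 0.6 F_EXX × L) = 775 / (0.75 × 0.6 × 620 × 420 × 10⁻³) = 6.614 mm.
Required leg w = t_e / 0.707 = 9.355 mm → use 10 mm.

w = 10 mm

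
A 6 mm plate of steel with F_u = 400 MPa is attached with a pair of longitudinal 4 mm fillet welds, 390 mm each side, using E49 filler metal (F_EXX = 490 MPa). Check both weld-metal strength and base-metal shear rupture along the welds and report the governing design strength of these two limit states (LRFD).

t_e = 0.707 × 4 = 2.828 mm; L = 780 mm.
Weld metal: φR_n = 0.75 × 0.6 × 490 × 2.828 × 780 × 10⁻³ = 486.4 kN.
Base metal (shear rupture): φR_n = 0.75 × 0.6 × 400 × 6 × 780 × 10⁻³ = 842.4 kN.
Governing: weld metal.

φR_n ≈ 486 kN (weld metal governs)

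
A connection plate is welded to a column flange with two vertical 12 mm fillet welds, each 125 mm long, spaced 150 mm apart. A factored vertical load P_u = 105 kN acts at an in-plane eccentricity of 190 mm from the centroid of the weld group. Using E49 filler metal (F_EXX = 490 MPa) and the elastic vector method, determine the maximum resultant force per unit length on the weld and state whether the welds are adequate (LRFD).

f_max ≈ 1470 N/mm; adequate

Total weld length L_w = 250 mm. Treat welds as unit-width lines.
Polar moment about centroid: J = 2[d³/12 + d(b/2)²] = 2[125³/12 + 125×75²] = 1732000 mm³.
Direct shear f_v = P/L_w = 105×10³ / 250 = 420 N/mm (vertical).
Torsion M = P·e = 105×10³ × 190 = 19950000 N·mm.
Critical point at (x, y) = (75, 62.5) from centroid. f_tx = M·y/J = 720 N/mm; f_ty = M·x/J = 864 N/mm.
Resultant f_max = √[f_tx² + (f_v + f_ty)²] = √[720² + (420 + 864)²] = 1472 N/mm.
Capacity per unit length: φr_n = 0.75 × 0.6 × 490 × (0.707 × 12) = 1871 N/mm.
1472 ≤ 1871 → adequate.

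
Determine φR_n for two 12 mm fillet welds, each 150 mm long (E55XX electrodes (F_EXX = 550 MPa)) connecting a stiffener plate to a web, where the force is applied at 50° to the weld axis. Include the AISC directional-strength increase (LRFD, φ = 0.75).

φR_n ≈ 841 kN

t_e = 0.707 × 12 = 8.484 mm; A_we = 8.484 × 300 = 2545 mm².
Directional factor: 1.0 + 0.5 sin^1.5(50°) = 1.335.
F_nw = 0.6 × 550 × 1.335 = 440.6 MPa.
φR_n = 0.75 × 440.6 × 2545 × 10⁻³ = 841.1 kN.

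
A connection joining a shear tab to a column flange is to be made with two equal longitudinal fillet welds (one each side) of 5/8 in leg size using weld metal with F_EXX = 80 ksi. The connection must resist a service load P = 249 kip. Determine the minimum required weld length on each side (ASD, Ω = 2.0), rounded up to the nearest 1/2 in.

Throat t_e = 0.707 × 0.625 = 0.4419 in.
r_n/Ω = (0.6 × 80 × 0.4419) / 2.0 = 10.6 kip/in.
L_req = P / (r_n/Ω) = 249 / 10.6 = 23.48 in total.
Per side: 23.48 / 2 = 11.74 in.
Round up → use L = 12 in on each side.

L = 12 in on each side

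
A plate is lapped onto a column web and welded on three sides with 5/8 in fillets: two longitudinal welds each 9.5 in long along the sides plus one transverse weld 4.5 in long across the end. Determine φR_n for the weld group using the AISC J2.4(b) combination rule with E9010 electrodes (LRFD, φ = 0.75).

E90XX → F_EXX = 90 ksi.
t_e = 0.707 × 0.625 = 0.4419 in.
R_nwl = 0.6 × 90 × 0.4419 × 19 = 453.4 kip (longitudinal, 2 welds).
R_nwt = 0.6 × 90 × 0.4419 × 4.5 = 107.4 kip (transverse, base value).
(i) R_nwl + R_nwt = 560.7 kip; (ii) 0.85 R_nwl + 1.5 R_nwt = 546.4 kip.
R_n = max = 560.7 kip [governs: (i)]; φR_n = 420.6 kip.

φR_n ≈ 421 kip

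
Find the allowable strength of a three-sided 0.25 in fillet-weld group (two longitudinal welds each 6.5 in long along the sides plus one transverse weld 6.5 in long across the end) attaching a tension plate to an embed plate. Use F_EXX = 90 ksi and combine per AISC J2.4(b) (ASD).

t_e = 0.707 × 0.25 = 0.1767 in.
R_nwl = 0.6 × 90 × 0.1767 × 13 = 124.1 kip (longitudinal, 2 welds).
R_nwt = 0.6 × 90 × 0.1767 × 6.5 = 62.04 kip (transverse, base value).
(i) R_nwl + R_nwt = 186.1 kip; (ii) 0.85 R_nwl + 1.5 R_nwt = 198.5 kip.
R_n = max = 198.5 kip [governs: (ii)]; R_n/Ω = 99.26 kip.

R_n/Ω ≈ 99.3 kip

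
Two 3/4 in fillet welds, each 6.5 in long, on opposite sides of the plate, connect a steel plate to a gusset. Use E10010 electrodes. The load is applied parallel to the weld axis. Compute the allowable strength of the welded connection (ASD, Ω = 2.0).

E100XX → F_EXX = 100 ksi.
Effective throat t_e = 0.707 × 0.75 = 0.5302 in.
Total length L = 13 in; A_we = 0.5302 × 13 = 6.893 in².
F_nw = 0.6 F_EXX = 0.6 × 100 = 60 ksi.
R_n = 60 × 6.893 = 413.6 kip; R_n/Ω = 413.6/2.0 = 206.8 kip.

R_n/Ω ≈ 207 kip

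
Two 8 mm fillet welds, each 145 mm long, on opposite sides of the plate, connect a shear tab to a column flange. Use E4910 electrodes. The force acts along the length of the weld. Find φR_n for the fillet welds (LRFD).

φR_n ≈ 362 kN

E49XX → F_EXX = 490 MPa.
Effective throat t_e = 0.707 × 8 = 5.656 mm.
Total length L = 290 mm; A_we = 5.656 × 290 = 1640 mm².
F_nw = 0.6 F_EXX = 0.6 × 490 = 294 MPa.
φR_n = 0.75 × 294 × 1640 × 10⁻³ = 361.7 kN.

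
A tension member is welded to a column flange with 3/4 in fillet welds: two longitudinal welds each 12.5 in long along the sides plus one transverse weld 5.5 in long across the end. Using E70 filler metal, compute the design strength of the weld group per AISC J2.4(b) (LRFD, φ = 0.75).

E70XX → F_EXX = 70 ksi.
t_e = 0.707 × 0.75 = 0.5302 in.
R_nwl = 0.6 × 70 × 0.5302 × 25 = 556.8 kip (longitudinal, 2 welds).
R_nwt = 0.6 × 70 × 0.5302 × 5.5 = 122.5 kip (transverse, base value).
(i) R_nwl + R_nwt = 679.3 kip; (ii) 0.85 R_nwl + 1.5 R_nwt = 657 kip.
R_n = max = 679.3 kip [governs: (i)]; φR_n = 509.4 kip.

φR_n ≈ 509 kip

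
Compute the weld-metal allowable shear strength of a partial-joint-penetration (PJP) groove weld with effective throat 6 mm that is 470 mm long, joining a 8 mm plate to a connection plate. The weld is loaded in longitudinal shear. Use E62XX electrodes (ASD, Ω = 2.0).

E62XX → F_EXX = 620 MPa.
Effective throat (given) t_e = 6 mm.
A_we = 6 × 470 = 2820 mm².
F_nw = 0.6 F_EXX = 372 MPa.
R_n/Ω = (372 × 2820) / 2.0 × 10⁻³ = 524.5 kN.

R_n/Ω ≈ 525 kN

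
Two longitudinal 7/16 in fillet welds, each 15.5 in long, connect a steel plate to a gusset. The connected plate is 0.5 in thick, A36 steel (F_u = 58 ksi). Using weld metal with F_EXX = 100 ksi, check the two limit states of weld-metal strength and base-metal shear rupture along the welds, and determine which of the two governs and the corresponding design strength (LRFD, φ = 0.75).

t_e = 0.707 × 0.4375 = 0.3093 in; L = 31 in.
Weld metal: φR_n = 0.75 × 0.6 × 100 × 0.3093 × 31 = 431.5 kip.
Base metal (shear rupture): φR_n = 0.75 × 0.6 × 58 × 0.5 × 31 = 404.5 kip.
Governing: base-metal shear rupture.

φR_n ≈ 405 kip (base-metal shear rupture governs)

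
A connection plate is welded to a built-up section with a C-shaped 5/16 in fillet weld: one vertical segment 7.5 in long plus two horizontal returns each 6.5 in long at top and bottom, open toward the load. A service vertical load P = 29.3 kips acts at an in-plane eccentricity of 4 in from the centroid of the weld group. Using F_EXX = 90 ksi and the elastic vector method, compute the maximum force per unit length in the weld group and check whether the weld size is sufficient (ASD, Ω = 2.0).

f_max ≈ 3.39 kip/in; adequate

Total weld length L_w = 20.5 in. Treat welds as unit-width lines.
Centroid: x̄ = 2×6.5×3.25 / 20.5 = 2.061 in from the vertical weld.
Polar moment about centroid: J = I_x + I_y = [7.5³/12 + 2×6.5×3.75²] + [7.5×2.061² + 2(6.5³/12 + 6.5×1.189²)] = 314 in³.
Direct shear f_v = P/L_w = 29.3 / 20.5 = 1.429 kip/in (vertical).
Torsion M = P·e = 29.3 × 4 = 117.2 kip·in.
Critical point at (x, y) = (4.439, 3.75) from centroid. f_tx = M·y/J = 1.4 kip/in; f_ty = M·x/J = 1.657 kip/in.
Resultant f_max = √[f_tx² + (f_v + f_ty)²] = √[1.4² + (1.429 + 1.657)²] = 3.389 kip/in.
Capacity per unit length: r_n/Ω = (1/2.0) × 0.6 × 90 × (0.707 × 0.3125) = 5.965 kip/in.
3.389 ≤ 5.965 → adequate.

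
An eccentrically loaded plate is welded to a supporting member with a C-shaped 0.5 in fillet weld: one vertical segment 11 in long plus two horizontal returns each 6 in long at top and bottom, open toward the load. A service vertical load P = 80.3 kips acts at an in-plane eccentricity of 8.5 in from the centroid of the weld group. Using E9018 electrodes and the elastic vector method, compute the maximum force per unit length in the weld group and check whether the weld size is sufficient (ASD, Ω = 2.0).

E90XX → F_EXX = 90 ksi.
Total weld length L_w = 23 in. Treat welds as unit-width lines.
Centroid: x̄ = 2×6×3 / 23 = 1.565 in from the vertical weld.
Polar moment about centroid: J = I_x + I_y = [11³/12 + 2×6×5.5²] + [11×1.565² + 2(6³/12 + 6×1.435²)] = 561.6 in³.
Direct shear f_v = P/L_w = 80.3 / 23 = 3.491 kip/in (vertical).
Torsion M = P·e = 80.3 × 8.5 = 682.55 kip·in.
Critical point at (x, y) = (4.435, 5.5) from centroid. f_tx = M·y/J = 6.685 kip/in; f_ty = M·x/J = 5.39 kip/in.
Resultant f_max = √[f_tx² + (f_v + f_ty)²] = √[6.685² + (3.491 + 5.39)²] = 11.12 kip/in.
Capacity per unit length: r_n/Ω = (1/2.0) × 0.6 × 90 × (0.707 × 0.5) = 9.544 kip/in.
11.12 > 9.544 → NOT adequate.

f_max ≈ 11.1 kip/in; NOT adequate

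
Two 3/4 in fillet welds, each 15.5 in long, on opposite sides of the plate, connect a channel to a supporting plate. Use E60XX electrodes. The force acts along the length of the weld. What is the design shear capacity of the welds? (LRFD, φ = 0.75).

E60XX → F_EXX = 60 ksi.
Effective throat t_e = 0.707 × 0.75 = 0.5302 in.
Total length L = 31 in; A_we = 0.5302 × 31 = 16.44 in².
F_nw = 0.6 F_EXX = 0.6 × 60 = 36 ksi.
φR_n = 0.75 × 36 × 16.44 = 443.8 kips.

φR_n ≈ 444 kips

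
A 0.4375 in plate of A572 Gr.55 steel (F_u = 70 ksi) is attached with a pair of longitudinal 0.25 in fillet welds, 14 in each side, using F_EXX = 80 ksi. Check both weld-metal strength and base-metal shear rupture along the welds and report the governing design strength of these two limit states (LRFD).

φR_n ≈ 178 kip (weld metal governs)

t_e = 0.707 × 0.25 = 0.1767 in; L = 28 in.
Weld metal: φR_n = 0.75 × 0.6 × 80 × 0.1767 × 28 = 178.2 kip.
Base metal (shear rupture): φR_n = 0.75 × 0.6 × 70 × 0.4375 × 28 = 385.9 kip.
Governing: weld metal.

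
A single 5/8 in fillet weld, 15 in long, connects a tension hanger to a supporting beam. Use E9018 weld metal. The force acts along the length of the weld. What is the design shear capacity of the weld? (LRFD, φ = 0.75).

E90XX → F_EXX = 90 ksi.
Effective throat t_e = 0.707 × 0.625 = 0.4419 in.
Total length L = 15 in; A_we = 0.4419 × 15 = 6.628 in².
F_nw = 0.6 F_EXX = 0.6 × 90 = 54 ksi.
φR_n = 0.75 × 54 × 6.628 = 268.4 kips.

φR_n ≈ 268 kips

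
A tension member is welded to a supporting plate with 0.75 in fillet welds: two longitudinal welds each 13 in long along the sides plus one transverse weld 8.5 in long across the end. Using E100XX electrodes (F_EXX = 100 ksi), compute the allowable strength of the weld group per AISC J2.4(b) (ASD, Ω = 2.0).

R_n/Ω ≈ 554 kips

t_e = 0.707 × 0.75 = 0.5302 in.
R_nwl = 0.6 × 100 × 0.5302 × 26 = 827.2 kips (longitudinal, 2 welds).
R_nwt = 0.6 × 100 × 0.5302 × 8.5 = 270.4 kips (transverse, base value).
(i) R_nwl + R_nwt = 1098 kips; (ii) 0.85 R_nwl + 1.5 R_nwt = 1109 kips.
R_n = max = 1109 kips [governs: (ii)]; R_n/Ω = 554.4 kips.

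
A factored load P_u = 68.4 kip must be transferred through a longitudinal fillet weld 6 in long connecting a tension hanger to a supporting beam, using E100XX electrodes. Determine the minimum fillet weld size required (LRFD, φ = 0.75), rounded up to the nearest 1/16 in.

w = 3/8 in

E100XX → F_EXX = 100 ksi.
Total weld length L = 6 in.
Required throat t_e = P_u / (φ × 0.6 F_EXX × L) = 68.4 / (0.75 × 0.6 × 100 × 6) = 0.2533 in.
Required leg w = t_e / 0.707 = 0.3583 in → use 3/8 in.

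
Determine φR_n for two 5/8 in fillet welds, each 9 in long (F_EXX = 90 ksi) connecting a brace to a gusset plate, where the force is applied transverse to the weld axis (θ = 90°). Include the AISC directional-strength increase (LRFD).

φR_n ≈ 483 kip

t_e = 0.707 × 0.625 = 0.4419 in; A_we = 0.4419 × 18 = 7.954 in².
Directional factor: 1.0 + 0.5 sin^1.5(90°) = 1.5.
F_nw = 0.6 × 90 × 1.5 = 81 ksi.
φR_n = 0.75 × 81 × 7.954 = 483.2 kip.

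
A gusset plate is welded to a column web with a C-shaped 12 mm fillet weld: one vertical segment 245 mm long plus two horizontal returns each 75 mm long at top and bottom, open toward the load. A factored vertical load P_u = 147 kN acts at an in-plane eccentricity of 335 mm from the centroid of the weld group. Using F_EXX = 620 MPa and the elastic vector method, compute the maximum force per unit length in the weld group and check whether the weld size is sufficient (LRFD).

Total weld length L_w = 395 mm. Treat welds as unit-width lines.
Centroid: x̄ = 2×75×37.5 / 395 = 14.24 mm from the vertical weld.
Polar moment about centroid: J = I_x + I_y = [245³/12 + 2×75×122.5²] + [245×14.24² + 2(75³/12 + 75×23.26²)] = 3678000 mm³.
Direct shear f_v = P/L_w = 147×10³ / 395 = 372.2 N/mm (vertical).
Torsion M = P·e = 147×10³ × 335 = 49245000 N·mm.
Critical point at (x, y) = (60.76, 122.5) from centroid. f_tx = M·y/J = 1640 N/mm; f_ty = M·x/J = 813.6 N/mm.
Resultant f_max = √[f_tx² + (f_v + f_ty)²] = √[1640² + (372.2 + 813.6)²] = 2024 N/mm.
Capacity per unit length: φr_n = 0.75 × 0.6 × 620 × (0.707 × 12) = 2367 N/mm.
2024 ≤ 2367 → adequate.

f_max ≈ 2020 N/mm; adequate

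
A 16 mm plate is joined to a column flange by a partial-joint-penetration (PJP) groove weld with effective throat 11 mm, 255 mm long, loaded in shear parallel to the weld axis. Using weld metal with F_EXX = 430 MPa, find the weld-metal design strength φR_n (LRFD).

φR_n ≈ 543 kN

Effective throat (given) t_e = 11 mm.
A_we = 11 × 255 = 2805 mm².
F_nw = 0.6 F_EXX = 258 MPa.
φR_n = 0.75 × 258 × 2805 × 10⁻³ = 542.8 kN.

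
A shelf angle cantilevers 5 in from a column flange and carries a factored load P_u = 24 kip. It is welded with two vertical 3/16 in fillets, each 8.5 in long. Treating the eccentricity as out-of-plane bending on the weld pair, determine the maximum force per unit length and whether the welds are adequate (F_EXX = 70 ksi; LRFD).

L_w = 2 × 8.5 = 17 in; section modulus (unit throat) S = 2 × L²/6 = 24.08 in².
Direct shear f_v = P/L_w = 24/17 = 1.412 kip/in.
Moment M = P × e = 24 × 5 = 120 kip·in; bending f_b = M/S = 4.983 kip/in.
f_max = √(f_v² + f_b²) = √(1.412² + 4.983²) = 5.179 kip/in.
φr_n = 0.75 × 0.6 × 70 × (0.707 × 0.1875) = 4.176 kip/in → NOT adequate.

f_max ≈ 5.18 kip/in; NOT adequate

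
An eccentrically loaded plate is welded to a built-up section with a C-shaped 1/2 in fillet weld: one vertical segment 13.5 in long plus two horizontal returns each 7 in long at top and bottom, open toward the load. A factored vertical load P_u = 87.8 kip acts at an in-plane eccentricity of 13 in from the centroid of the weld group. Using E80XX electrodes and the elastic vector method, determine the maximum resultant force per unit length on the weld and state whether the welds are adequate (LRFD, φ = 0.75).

f_max ≈ 12.1 kip/in; adequate

E80XX → F_EXX = 80 ksi.
Total weld length L_w = 27.5 in. Treat welds as unit-width lines.
Centroid: x̄ = 2×7×3.5 / 27.5 = 1.782 in from the vertical weld.
Polar moment about centroid: J = I_x + I_y = [13.5³/12 + 2×7×6.75²] + [13.5×1.782² + 2(7³/12 + 7×1.718²)] = 984.3 in³.
Direct shear f_v = P/L_w = 87.8 / 27.5 = 3.193 kip/in (vertical).
Torsion M = P·e = 87.8 × 13 = 1141.4 kip·in.
Critical point at (x, y) = (5.218, 6.75) from centroid. f_tx = M·y/J = 7.828 kip/in; f_ty = M·x/J = 6.051 kip/in.
Resultant f_max = √[f_tx² + (f_v + f_ty)²] = √[7.828² + (3.193 + 6.051)²] = 12.11 kip/in.
Capacity per unit length: φr_n = 0.75 × 0.6 × 80 × (0.707 × 0.5) = 12.73 kip/in.
12.11 ≤ 12.73 → adequate.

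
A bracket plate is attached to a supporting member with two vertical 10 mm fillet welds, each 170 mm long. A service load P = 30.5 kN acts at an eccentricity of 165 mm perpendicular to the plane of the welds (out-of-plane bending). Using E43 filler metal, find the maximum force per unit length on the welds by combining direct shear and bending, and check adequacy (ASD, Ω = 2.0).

f_max ≈ 530 N/mm; adequate

E43XX → F_EXX = 430 MPa.
L_w = 2 × 170 = 340 mm; section modulus (unit throat) S = 2 × L²/6 = 9633 mm².
Direct shear f_v = P/L_w = 30.5×10³/340 = 89.71 N/mm.
Moment M = P × e = 30.5×10³ × 165 = 5032500 N·mm; bending f_b = M/S = 522.4 N/mm.
f_max = √(f_v² + f_b²) = √(89.71² + 522.4²) = 530.1 N/mm.
r_n/Ω = (1/2.0) × 0.6 × 430 × (0.707 × 10) = 912 N/mm → adequate.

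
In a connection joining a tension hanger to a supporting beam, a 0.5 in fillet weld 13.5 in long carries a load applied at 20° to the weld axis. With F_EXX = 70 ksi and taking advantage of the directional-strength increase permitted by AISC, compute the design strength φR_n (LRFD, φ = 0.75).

t_e = 0.707 × 0.5 = 0.3535 in; A_we = 0.3535 × 13.5 = 4.772 in².
Directional factor: 1.0 + 0.5 sin^1.5(20°) = 1.1.
F_nw = 0.6 × 70 × 1.1 = 46.2 ksi.
φR_n = 0.75 × 46.2 × 4.772 = 165.4 kip.

φR_n ≈ 165 kip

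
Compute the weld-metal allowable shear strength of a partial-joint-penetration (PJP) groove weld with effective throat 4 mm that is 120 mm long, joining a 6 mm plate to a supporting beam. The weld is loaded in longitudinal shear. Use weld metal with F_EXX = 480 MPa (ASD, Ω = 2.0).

Effective throat (given) t_e = 4 mm.
A_we = 4 × 120 = 480 mm².
F_nw = 0.6 F_EXX = 288 MPa.
R_n/Ω = (288 × 480) / 2.0 × 10⁻³ = 69.12 kN.

R_n/Ω ≈ 69.1 kN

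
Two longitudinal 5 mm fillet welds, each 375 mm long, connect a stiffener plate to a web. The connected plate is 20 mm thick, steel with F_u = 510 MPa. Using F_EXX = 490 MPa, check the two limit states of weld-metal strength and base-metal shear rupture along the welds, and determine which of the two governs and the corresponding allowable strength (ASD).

t_e = 0.707 × 5 = 3.535 mm; L = 750 mm.
Weld metal: R_n/Ω = (1/2.0) × 0.6 × 490 × 3.535 × 750 × 10⁻³ = 389.7 kN.
Base metal (shear rupture): R_n/Ω = (1/2.0) × 0.6 × 510 × 20 × 750 × 10⁻³ = 2295 kN.
Governing: weld metal.

R_n/Ω ≈ 390 kN (weld metal governs)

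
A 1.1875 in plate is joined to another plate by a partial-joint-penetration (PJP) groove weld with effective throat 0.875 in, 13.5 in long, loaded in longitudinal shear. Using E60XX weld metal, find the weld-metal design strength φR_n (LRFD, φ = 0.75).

E60XX → F_EXX = 60 ksi.
Effective throat (given) t_e = 0.875 in.
A_we = 0.875 × 13.5 = 11.81 in².
F_nw = 0.6 F_EXX = 36 ksi.
φR_n = 0.75 × 36 × 11.81 = 318.9 kip.

φR_n ≈ 319 kip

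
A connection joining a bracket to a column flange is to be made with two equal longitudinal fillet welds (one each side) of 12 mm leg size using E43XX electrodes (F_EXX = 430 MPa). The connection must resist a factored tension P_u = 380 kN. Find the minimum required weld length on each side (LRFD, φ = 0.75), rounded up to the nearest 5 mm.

Throat t_e = 0.707 × 12 = 8.484 mm.
φr_n = 0.75 × 0.6 × 430 × 8.484 × 10⁻³ = 1.642 kN/mm.
L_req = P_u / φr_n = 380 / 1.642 = 231.5 mm total.
Per side: 231.5 / 2 = 115.7 mm.
Round up → use L = 120 mm on each side.

L = 120 mm on each side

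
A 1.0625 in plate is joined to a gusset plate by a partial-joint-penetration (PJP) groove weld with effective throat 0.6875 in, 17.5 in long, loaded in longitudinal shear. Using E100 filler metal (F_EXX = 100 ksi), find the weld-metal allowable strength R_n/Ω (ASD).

Effective throat (given) t_e = 0.6875 in.
A_we = 0.6875 × 17.5 = 12.03 in².
F_nw = 0.6 F_EXX = 60 ksi.
R_n/Ω = (60 × 12.03) / 2.0 = 360.9 kip.

R_n/Ω ≈ 361 kip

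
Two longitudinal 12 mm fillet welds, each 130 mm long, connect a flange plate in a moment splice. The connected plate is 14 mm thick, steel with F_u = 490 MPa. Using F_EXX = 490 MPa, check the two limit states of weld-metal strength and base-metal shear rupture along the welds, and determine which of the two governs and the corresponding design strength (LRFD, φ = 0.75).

t_e = 0.707 × 12 = 8.484 mm; L = 260 mm.
Weld metal: φR_n = 0.75 × 0.6 × 490 × 8.484 × 260 × 10⁻³ = 486.4 kN.
Base metal (shear rupture): φR_n = 0.75 × 0.6 × 490 × 14 × 260 × 10⁻³ = 802.6 kN.
Governing: weld metal.

φR_n ≈ 486 kN (weld metal governs)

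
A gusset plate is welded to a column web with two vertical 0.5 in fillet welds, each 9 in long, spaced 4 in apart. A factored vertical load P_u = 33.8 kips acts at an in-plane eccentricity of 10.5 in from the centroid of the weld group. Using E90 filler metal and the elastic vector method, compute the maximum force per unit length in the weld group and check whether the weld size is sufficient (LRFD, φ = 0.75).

E90XX → F_EXX = 90 ksi.
Total weld length L_w = 18 in. Treat welds as unit-width lines.
Polar moment about centroid: J = 2[d³/12 + d(b/2)²] = 2[9³/12 + 9×2²] = 193.5 in³.
Direct shear f_v = P/L_w = 33.8 / 18 = 1.878 kip/in (vertical).
Torsion M = P·e = 33.8 × 10.5 = 354.9 kip·in.
Critical point at (x, y) = (2, 4.5) from centroid. f_tx = M·y/J = 8.253 kip/in; f_ty = M·x/J = 3.668 kip/in.
Resultant f_max = √[f_tx² + (f_v + f_ty)²] = √[8.253² + (1.878 + 3.668)²] = 9.944 kip/in.
Capacity per unit length: φr_n = 0.75 × 0.6 × 90 × (0.707 × 0.5) = 14.32 kip/in.
9.944 ≤ 14.32 → adequate.

f_max ≈ 9.94 kip/in; adequate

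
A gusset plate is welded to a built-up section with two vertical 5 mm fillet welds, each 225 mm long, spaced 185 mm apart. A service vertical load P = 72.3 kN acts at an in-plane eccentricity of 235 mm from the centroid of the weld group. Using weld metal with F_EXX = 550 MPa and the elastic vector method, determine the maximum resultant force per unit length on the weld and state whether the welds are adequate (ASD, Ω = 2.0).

f_max ≈ 547 N/mm; adequate

Total weld length L_w = 450 mm. Treat welds as unit-width lines.
Polar moment about centroid: J = 2[d³/12 + d(b/2)²] = 2[225³/12 + 225×92.5²] = 5749000 mm³.
Direct shear f_v = P/L_w = 72.3×10³ / 450 = 160.7 N/mm (vertical).
Torsion M = P·e = 72.3×10³ × 235 = 16990000 N·mm.
Critical point at (x, y) = (92.5, 112.5) from centroid. f_tx = M·y/J = 332.5 N/mm; f_ty = M·x/J = 273.4 N/mm.
Resultant f_max = √[f_tx² + (f_v + f_ty)²] = √[332.5² + (160.7 + 273.4)²] = 546.8 N/mm.
Capacity per unit length: r_n/Ω = (1/2.0) × 0.6 × 550 × (0.707 × 5) = 583.3 N/mm.
546.8 ≤ 583.3 → adequate.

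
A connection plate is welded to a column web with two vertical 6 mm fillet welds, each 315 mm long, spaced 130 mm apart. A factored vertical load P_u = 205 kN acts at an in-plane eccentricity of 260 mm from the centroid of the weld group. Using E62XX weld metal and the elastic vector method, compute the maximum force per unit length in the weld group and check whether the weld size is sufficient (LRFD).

E62XX → F_EXX = 620 MPa.
Total weld length L_w = 630 mm. Treat welds as unit-width lines.
Polar moment about centroid: J = 2[d³/12 + d(b/2)²] = 2[315³/12 + 315×65²] = 7871000 mm³.
Direct shear f_v = P/L_w = 205×10³ / 630 = 325.4 N/mm (vertical).
Torsion M = P·e = 205×10³ × 260 = 53300000 N·mm.
Critical point at (x, y) = (65, 157.5) from centroid. f_tx = M·y/J = 1067 N/mm; f_ty = M·x/J = 440.2 N/mm.
Resultant f_max = √[f_tx² + (f_v + f_ty)²] = √[1067² + (325.4 + 440.2)²] = 1313 N/mm.
Capacity per unit length: φr_n = 0.75 × 0.6 × 620 × (0.707 × 6) = 1184 N/mm.
1313 > 1184 → NOT adequate.

f_max ≈ 1310 N/mm; NOT adequate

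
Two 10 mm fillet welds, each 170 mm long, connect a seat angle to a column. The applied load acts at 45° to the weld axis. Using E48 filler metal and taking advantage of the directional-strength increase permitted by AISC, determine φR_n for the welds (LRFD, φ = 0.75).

E48XX → F_EXX = 480 MPa.
t_e = 0.707 × 10 = 7.07 mm; A_we = 7.07 × 340 = 2404 mm².
Directional factor: 1.0 + 0.5 sin^1.5(45°) = 1.297.
F_nw = 0.6 × 480 × 1.297 = 373.6 MPa.
φR_n = 0.75 × 373.6 × 2404 × 10⁻³ = 673.6 kN.

φR_n ≈ 674 kN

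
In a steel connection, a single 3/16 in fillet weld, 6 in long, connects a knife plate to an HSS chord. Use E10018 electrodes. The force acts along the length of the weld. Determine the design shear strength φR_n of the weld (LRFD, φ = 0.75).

E100XX → F_EXX = 100 ksi.
Effective throat t_e = 0.707 × 0.1875 = 0.1326 in.
Total length L = 6 in; A_we = 0.1326 × 6 = 0.7954 in².
F_nw = 0.6 F_EXX = 0.6 × 100 = 60 ksi.
φR_n = 0.75 × 60 × 0.7954 = 35.79 kips.

φR_n ≈ 35.8 kips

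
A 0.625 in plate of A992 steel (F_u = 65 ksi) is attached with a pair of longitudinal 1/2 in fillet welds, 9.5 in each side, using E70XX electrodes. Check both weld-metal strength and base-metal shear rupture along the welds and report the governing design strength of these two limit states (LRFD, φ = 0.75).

φR_n ≈ 212 kip (weld metal governs)

E70XX → F_EXX = 70 ksi.
t_e = 0.707 × 0.5 = 0.3535 in; L = 19 in.
Weld metal: φR_n = 0.75 × 0.6 × 70 × 0.3535 × 19 = 211.6 kip.
Base metal (shear rupture): φR_n = 0.75 × 0.6 × 65 × 0.625 × 19 = 347.3 kip.
Governing: weld metal.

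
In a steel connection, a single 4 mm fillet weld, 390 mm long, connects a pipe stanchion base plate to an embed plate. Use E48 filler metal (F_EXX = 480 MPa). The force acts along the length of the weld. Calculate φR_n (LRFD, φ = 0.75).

φR_n ≈ 238 kN

Effective throat t_e = 0.707 × 4 = 2.828 mm.
Total length L = 390 mm; A_we = 2.828 × 390 = 1103 mm².
F_nw = 0.6 F_EXX = 0.6 × 480 = 288 MPa.
φR_n = 0.75 × 288 × 1103 × 10⁻³ = 238.2 kN.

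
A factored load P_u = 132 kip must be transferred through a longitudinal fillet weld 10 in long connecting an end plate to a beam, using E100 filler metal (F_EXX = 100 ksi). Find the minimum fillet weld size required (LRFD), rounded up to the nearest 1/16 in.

Total weld length L = 10 in.
Required throat t_e = P_u / (φ × 0.6 F_EXX × L) = 132 / (0.75 × 0.6 × 100 × 10) = 0.2933 in.
Required leg w = t_e / 0.707 = 0.4149 in → use 7/16 in.

w = 7/16 in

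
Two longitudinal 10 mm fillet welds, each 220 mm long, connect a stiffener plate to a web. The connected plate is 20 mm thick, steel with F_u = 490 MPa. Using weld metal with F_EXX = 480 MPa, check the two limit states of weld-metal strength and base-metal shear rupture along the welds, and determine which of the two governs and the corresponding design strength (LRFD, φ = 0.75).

φR_n ≈ 672 kN (weld metal governs)

t_e = 0.707 × 10 = 7.07 mm; L = 440 mm.
Weld metal: φR_n = 0.75 × 0.6 × 480 × 7.07 × 440 × 10⁻³ = 671.9 kN.
Base metal (shear rupture): φR_n = 0.75 × 0.6 × 490 × 20 × 440 × 10⁻³ = 1940 kN.
Governing: weld metal.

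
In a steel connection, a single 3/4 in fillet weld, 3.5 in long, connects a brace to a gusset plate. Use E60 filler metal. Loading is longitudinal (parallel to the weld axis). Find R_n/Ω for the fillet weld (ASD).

R_n/Ω ≈ 33.4 kip

E60XX → F_EXX = 60 ksi.
Effective throat t_e = 0.707 × 0.75 = 0.5302 in.
Total length L = 3.5 in; A_we = 0.5302 × 3.5 = 1.856 in².
F_nw = 0.6 F_EXX = 0.6 × 60 = 36 ksi.
R_n = 36 × 1.856 = 66.81 kip; R_n/Ω = 66.81/2.0 = 33.41 kip.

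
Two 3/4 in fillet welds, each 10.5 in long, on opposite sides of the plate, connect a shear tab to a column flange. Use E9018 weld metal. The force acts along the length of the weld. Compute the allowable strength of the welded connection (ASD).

R_n/Ω ≈ 301 kip

E90XX → F_EXX = 90 ksi.
Effective throat t_e = 0.707 × 0.75 = 0.5302 in.
Total length L = 21 in; A_we = 0.5302 × 21 = 11.14 in².
F_nw = 0.6 F_EXX = 0.6 × 90 = 54 ksi.
R_n = 54 × 11.14 = 601.3 kip; R_n/Ω = 601.3/2.0 = 300.7 kip.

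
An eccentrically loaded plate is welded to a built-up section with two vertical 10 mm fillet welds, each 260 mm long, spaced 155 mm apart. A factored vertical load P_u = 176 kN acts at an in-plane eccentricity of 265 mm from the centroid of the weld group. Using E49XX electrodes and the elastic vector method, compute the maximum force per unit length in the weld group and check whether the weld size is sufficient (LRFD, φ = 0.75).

E49XX → F_EXX = 490 MPa.
Total weld length L_w = 520 mm. Treat welds as unit-width lines.
Polar moment about centroid: J = 2[d³/12 + d(b/2)²] = 2[260³/12 + 260×77.5²] = 6053000 mm³.
Direct shear f_v = P/L_w = 176×10³ / 520 = 338.5 N/mm (vertical).
Torsion M = P·e = 176×10³ × 265 = 46640000 N·mm.
Critical point at (x, y) = (77.5, 130) from centroid. f_tx = M·y/J = 1002 N/mm; f_ty = M·x/J = 597.2 N/mm.
Resultant f_max = √[f_tx² + (f_v + f_ty)²] = √[1002² + (338.5 + 597.2)²] = 1371 N/mm.
Capacity per unit length: φr_n = 0.75 × 0.6 × 490 × (0.707 × 10) = 1559 N/mm.
1371 ≤ 1559 → adequate.

f_max ≈ 1370 N/mm; adequate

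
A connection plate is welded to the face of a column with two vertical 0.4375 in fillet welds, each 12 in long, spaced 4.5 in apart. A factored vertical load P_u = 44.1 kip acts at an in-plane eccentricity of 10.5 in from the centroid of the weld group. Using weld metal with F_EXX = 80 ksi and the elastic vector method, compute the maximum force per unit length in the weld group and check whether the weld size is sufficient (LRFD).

f_max ≈ 8.08 kip/in; adequate

Total weld length L_w = 24 in. Treat welds as unit-width lines.
Polar moment about centroid: J = 2[d³/12 + d(b/2)²] = 2[12³/12 + 12×2.25²] = 409.5 in³.
Direct shear f_v = P/L_w = 44.1 / 24 = 1.838 kip/in (vertical).
Torsion M = P·e = 44.1 × 10.5 = 463.05 kip·in.
Critical point at (x, y) = (2.25, 6) from centroid. f_tx = M·y/J = 6.785 kip/in; f_ty = M·x/J = 2.544 kip/in.
Resultant f_max = √[f_tx² + (f_v + f_ty)²] = √[6.785² + (1.838 + 2.544)²] = 8.077 kip/in.
Capacity per unit length: φr_n = 0.75 × 0.6 × 80 × (0.707 × 0.4375) = 11.14 kip/in.
8.077 ≤ 11.14 → adequate.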